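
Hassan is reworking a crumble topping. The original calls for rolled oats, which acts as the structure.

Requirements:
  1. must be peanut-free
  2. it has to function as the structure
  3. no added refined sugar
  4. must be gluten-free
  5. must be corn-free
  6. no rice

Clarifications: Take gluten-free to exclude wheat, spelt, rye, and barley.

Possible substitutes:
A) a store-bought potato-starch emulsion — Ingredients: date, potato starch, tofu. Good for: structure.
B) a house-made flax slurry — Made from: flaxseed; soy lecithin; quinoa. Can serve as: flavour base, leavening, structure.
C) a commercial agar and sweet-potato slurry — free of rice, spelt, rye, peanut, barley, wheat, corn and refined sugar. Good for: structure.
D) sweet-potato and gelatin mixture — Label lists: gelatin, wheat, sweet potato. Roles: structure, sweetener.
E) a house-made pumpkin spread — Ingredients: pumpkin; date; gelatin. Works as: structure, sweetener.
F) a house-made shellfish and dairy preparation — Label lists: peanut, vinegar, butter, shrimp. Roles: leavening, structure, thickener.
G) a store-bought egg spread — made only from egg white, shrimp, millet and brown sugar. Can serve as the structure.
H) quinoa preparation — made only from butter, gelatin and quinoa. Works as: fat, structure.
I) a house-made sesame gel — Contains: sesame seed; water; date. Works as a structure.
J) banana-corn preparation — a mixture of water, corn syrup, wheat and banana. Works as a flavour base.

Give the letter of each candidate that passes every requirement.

A: works as a structure, no rice, no peanut — keep
B: only soy lecithin, quinoa and flaxseed; none excluded — OK
C: no refined sugar, no corn — valid
D: has wheat, so not gluten-free — reject
E: only gelatin, pumpkin, and date; none excluded — valid
F: has peanut, so not peanut-free — reject
G: has brown sugar, so not no-added-sugar — reject
H: only butter, gelatin, and quinoa; none excluded — valid
I: all constraints satisfied — keep
J: not usable as a structure; has wheat, so not gluten-free (and 1 more) — out

A, B, C, E, H, I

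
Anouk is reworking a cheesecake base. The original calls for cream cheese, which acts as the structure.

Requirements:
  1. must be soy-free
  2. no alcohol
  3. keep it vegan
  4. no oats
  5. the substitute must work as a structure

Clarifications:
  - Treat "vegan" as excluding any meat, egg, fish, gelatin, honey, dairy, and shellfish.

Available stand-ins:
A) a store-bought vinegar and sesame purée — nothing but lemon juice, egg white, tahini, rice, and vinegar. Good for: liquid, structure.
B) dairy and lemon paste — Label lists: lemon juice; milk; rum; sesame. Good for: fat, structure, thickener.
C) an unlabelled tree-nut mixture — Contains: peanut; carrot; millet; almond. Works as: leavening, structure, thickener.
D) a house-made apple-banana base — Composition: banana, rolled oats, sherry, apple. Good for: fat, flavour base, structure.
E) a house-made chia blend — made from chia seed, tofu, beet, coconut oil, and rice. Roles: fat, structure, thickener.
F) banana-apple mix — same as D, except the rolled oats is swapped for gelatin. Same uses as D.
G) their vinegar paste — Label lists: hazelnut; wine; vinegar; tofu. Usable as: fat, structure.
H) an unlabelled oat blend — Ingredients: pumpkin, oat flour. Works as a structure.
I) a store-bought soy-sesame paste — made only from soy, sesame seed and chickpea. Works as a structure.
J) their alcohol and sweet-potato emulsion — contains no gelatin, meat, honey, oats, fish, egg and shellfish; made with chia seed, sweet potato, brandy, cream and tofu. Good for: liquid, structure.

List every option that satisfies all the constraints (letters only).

C

A: has egg white, so not vegan — reject
B: has milk, so not vegan; has rum, so not alcohol-free — no
C: peanut and almond etc. — none of it excluded — valid
D: has sherry, so not alcohol-free; has rolled oats, so not oat-free — reject
E: has tofu, so not soy-free — reject
F: has gelatin, so not vegan; has sherry, so not alcohol-free — reject
G: has wine, so not alcohol-free; has tofu, so not soy-free — out
H: has oat flour, so not oat-free — out
I: has soy, so not soy-free — no
J: has cream, so not vegan; has brandy, so not alcohol-free (and 1 more) — no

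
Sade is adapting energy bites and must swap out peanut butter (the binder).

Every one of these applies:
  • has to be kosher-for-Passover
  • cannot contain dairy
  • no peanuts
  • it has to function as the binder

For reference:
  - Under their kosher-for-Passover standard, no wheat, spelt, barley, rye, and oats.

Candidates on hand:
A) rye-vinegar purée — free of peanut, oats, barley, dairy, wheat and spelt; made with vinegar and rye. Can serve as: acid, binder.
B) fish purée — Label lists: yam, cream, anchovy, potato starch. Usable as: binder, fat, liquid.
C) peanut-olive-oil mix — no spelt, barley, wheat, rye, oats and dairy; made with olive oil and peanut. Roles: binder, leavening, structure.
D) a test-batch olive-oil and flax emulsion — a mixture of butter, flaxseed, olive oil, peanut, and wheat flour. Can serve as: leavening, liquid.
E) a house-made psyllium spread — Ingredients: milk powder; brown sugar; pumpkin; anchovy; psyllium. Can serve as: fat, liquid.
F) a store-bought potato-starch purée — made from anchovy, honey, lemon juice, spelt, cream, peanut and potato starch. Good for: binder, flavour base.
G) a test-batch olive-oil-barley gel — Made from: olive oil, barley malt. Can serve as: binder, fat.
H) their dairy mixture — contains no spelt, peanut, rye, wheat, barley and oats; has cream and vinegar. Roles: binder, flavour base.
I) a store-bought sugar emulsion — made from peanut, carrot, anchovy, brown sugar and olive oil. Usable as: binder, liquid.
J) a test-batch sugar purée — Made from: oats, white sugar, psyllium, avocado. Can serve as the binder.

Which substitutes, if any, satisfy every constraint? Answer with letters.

none

A: has rye, so not kosher-for-Passover — no
B: has cream, so not dairy-free — no
C: has peanut, so not peanut-free — out
D: not usable as a binder; has wheat flour, so not kosher-for-Passover (and 2 more) — reject
E: not usable as a binder; has milk powder, so not dairy-free — out
F: has spelt, so not kosher-for-Passover; has cream, so not dairy-free (and 1 more) — out
G: has barley malt, so not kosher-for-Passover — out
H: has cream, so not dairy-free — out
I: has peanut, so not peanut-free — reject
J: has oats, so not kosher-for-Passover — out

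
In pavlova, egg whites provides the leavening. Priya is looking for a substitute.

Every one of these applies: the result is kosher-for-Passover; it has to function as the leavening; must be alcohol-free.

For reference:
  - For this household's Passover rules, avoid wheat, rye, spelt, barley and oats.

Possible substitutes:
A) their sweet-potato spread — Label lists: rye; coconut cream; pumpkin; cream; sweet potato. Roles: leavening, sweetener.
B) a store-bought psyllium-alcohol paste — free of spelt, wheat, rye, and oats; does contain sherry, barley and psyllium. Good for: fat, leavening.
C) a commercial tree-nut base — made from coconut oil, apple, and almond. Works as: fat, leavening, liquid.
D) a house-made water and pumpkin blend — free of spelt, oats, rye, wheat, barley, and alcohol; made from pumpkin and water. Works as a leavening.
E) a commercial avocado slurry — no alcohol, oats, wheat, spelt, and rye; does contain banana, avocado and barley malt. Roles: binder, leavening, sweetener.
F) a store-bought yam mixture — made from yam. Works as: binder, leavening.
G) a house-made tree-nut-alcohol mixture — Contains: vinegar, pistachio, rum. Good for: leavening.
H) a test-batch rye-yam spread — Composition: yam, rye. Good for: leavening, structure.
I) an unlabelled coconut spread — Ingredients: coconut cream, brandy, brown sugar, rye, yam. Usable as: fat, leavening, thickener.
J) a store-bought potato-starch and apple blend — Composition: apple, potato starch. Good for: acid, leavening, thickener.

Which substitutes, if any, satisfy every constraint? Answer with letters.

C, D, F, J

A: has rye, so not kosher-for-Passover — reject
B: has barley, so not kosher-for-Passover; has sherry, so not alcohol-free — reject
C: no alcohol, kosher-for-Passover — valid
D: no alcohol, kosher-for-Passover — OK
E: has barley malt, so not kosher-for-Passover — out
F: only yam; none excluded — keep
G: has rum, so not alcohol-free — out
H: has rye, so not kosher-for-Passover — out
I: has rye, so not kosher-for-Passover; has brandy, so not alcohol-free — reject
J: all constraints satisfied — keep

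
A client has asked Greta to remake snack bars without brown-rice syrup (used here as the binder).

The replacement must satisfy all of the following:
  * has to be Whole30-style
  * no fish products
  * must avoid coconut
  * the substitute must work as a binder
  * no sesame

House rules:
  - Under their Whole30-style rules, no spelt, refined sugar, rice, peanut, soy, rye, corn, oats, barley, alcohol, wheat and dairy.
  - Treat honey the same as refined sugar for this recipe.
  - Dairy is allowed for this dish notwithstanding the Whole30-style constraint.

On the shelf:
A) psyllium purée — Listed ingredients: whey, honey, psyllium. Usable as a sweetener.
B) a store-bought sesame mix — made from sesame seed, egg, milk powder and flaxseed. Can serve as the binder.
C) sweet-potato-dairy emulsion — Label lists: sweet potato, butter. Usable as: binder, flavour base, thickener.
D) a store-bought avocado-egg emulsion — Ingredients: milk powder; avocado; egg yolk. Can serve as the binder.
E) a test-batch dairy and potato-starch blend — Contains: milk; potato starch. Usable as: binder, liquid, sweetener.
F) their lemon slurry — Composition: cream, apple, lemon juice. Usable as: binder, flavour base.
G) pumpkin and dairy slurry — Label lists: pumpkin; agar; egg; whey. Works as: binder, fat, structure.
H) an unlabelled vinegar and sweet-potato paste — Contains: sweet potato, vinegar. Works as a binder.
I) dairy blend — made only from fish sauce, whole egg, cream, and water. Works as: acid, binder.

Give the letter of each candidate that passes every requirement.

C, D, E, F, G, H

A: not usable as a binder; has honey, so not Whole30-style — no
B: has sesame seed, so not sesame-free — reject
C: dairy is permitted under the Whole30-style carve-out; nothing else excluded — valid
D: dairy is permitted under the Whole30-style carve-out; nothing else excluded — OK
E: dairy is permitted under the Whole30-style carve-out; nothing else excluded — valid
F: dairy is permitted under the Whole30-style carve-out; nothing else excluded — keep
G: dairy is permitted under the Whole30-style carve-out; nothing else excluded — OK
H: all constraints satisfied — keep
I: has fish sauce, so not fish-free — no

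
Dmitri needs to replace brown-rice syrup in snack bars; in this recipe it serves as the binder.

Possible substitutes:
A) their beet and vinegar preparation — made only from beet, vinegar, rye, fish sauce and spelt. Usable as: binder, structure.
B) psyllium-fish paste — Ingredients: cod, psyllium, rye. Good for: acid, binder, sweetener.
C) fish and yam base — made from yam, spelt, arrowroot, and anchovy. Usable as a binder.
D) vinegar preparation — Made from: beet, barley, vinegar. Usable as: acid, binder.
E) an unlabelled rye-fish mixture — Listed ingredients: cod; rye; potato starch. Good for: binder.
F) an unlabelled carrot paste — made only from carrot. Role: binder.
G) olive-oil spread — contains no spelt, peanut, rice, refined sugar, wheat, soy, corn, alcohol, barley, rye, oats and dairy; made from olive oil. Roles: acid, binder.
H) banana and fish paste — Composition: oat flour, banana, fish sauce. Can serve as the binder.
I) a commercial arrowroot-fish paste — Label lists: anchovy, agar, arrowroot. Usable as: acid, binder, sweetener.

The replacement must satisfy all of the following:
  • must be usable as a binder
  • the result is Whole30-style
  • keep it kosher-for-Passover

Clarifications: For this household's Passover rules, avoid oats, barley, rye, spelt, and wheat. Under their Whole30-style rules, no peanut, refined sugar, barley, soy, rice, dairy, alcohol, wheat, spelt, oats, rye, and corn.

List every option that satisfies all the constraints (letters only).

F, G, I

A: has rye, so not kosher-for-Passover; has rye, so not Whole30-style — no
B: has rye, so not kosher-for-Passover; has rye, so not Whole30-style — no
C: has spelt, so not kosher-for-Passover; has spelt, so not Whole30-style — no
D: has barley, so not kosher-for-Passover; has barley, so not Whole30-style — no
E: has rye, so not kosher-for-Passover; has rye, so not Whole30-style — no
F: every rule checks out — OK
G: nothing on the exclusion list — valid
H: has oat flour, so not kosher-for-Passover; has oat flour, so not Whole30-style — no
I: only anchovy, arrowroot and agar; none excluded — valid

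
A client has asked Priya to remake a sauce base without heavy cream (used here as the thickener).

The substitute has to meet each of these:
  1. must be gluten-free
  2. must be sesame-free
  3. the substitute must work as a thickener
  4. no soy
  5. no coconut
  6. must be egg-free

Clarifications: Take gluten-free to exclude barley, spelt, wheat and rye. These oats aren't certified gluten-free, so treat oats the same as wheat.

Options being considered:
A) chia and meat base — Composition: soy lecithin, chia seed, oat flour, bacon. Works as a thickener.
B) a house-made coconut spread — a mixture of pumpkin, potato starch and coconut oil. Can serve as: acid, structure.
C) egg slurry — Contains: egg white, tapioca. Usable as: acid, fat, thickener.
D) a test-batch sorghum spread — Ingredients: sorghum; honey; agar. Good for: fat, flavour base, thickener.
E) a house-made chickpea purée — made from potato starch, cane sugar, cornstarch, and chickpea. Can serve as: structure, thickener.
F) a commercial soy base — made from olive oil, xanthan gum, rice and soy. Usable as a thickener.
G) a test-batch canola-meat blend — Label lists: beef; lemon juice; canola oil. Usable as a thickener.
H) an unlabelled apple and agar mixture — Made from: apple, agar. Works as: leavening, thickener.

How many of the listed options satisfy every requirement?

A: has oat flour, so not gluten-free; has soy lecithin, so not soy-free — no
B: not usable as a thickener; has coconut oil, so not coconut-free — out
C: has egg white, so not egg-free — no
D: nothing on the exclusion list — OK
E: cornstarch and cane sugar etc. — none of it excluded — OK
F: has soy, so not soy-free — out
G: works as a thickener, no sesame, no coconut — keep
H: only apple and agar; none excluded — valid

4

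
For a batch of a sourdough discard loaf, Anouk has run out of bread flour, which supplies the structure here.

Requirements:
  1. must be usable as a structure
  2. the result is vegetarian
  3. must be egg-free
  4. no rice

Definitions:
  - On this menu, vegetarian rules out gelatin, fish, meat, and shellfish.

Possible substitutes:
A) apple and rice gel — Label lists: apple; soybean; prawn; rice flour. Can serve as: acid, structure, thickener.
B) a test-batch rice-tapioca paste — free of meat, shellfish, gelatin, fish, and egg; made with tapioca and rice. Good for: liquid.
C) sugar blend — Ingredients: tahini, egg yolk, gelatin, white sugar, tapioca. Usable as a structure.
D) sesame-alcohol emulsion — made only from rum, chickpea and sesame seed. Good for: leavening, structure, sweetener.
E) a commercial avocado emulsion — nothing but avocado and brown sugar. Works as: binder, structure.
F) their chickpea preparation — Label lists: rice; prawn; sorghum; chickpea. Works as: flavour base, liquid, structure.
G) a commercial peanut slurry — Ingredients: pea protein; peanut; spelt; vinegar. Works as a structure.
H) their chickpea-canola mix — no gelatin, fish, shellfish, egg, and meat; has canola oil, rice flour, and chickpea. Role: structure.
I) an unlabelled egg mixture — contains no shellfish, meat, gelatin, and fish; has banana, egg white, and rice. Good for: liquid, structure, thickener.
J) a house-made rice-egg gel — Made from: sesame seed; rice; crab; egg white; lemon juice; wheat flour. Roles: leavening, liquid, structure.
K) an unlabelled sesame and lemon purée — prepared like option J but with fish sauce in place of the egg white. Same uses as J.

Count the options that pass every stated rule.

3

A: has prawn, so not vegetarian; has rice flour, so not rice-free — no
B: not usable as a structure; has rice, so not rice-free — out
C: has gelatin, so not vegetarian; has egg yolk, so not egg-free — out
D: works as a structure, no egg, vegetarian — keep
E: vegetarian, no egg — valid
F: has prawn, so not vegetarian; has rice, so not rice-free — reject
G: works as a structure, no egg, no rice — valid
H: has rice flour, so not rice-free — out
I: has rice, so not rice-free; has egg white, so not egg-free — reject
J: has crab, so not vegetarian; has rice, so not rice-free (and 1 more) — out
K: has fish sauce, so not vegetarian; has rice, so not rice-free — reject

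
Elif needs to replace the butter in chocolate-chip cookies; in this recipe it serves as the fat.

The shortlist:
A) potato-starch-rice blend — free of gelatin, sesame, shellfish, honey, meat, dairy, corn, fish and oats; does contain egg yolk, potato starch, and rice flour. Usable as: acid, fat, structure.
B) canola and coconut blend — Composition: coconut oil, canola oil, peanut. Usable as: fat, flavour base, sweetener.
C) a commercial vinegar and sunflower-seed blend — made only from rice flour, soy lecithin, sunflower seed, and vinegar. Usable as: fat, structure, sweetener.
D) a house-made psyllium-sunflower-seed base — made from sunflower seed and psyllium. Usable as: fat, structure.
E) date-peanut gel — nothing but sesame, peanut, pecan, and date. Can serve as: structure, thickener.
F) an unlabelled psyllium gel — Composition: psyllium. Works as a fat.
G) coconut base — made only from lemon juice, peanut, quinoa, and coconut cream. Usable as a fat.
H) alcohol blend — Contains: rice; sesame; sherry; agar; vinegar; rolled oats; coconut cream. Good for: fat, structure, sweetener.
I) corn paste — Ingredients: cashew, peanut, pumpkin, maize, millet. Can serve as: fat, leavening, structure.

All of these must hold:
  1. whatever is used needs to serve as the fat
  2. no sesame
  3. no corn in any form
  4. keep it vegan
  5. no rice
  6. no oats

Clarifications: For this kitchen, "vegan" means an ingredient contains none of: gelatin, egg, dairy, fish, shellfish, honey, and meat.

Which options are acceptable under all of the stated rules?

A: has egg yolk, so not vegan; has rice flour, so not rice-free — reject
B: only coconut oil, peanut and canola oil; none excluded — OK
C: has rice flour, so not rice-free — out
D: every rule checks out — valid
E: not usable as a fat; has sesame, so not sesame-free — no
F: works as a fat, no sesame, no rice — valid
G: works as a fat, no corn, no oats — valid
H: has rice, so not rice-free; has sesame, so not sesame-free (and 1 more) — no
I: has maize, so not corn-free — no

B, D, F, G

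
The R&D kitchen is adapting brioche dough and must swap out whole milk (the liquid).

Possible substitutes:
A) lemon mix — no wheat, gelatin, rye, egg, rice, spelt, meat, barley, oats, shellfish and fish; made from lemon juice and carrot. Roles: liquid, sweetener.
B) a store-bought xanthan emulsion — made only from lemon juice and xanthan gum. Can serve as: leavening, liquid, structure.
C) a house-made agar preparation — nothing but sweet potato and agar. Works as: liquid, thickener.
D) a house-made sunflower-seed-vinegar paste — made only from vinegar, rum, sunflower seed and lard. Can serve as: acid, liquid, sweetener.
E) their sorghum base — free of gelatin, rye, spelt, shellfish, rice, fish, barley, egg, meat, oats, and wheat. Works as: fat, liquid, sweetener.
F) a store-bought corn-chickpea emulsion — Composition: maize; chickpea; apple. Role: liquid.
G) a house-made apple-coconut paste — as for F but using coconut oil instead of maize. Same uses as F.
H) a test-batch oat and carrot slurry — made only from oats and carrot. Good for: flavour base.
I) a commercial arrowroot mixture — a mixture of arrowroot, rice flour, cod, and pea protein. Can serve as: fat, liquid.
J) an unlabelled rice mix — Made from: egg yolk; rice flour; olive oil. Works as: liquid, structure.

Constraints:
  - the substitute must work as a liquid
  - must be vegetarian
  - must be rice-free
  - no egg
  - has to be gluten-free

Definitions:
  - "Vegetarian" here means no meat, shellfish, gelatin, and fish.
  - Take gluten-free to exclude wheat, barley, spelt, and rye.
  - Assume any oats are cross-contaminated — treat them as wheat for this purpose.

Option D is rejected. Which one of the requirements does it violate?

vegetarian

usable as a liquid: satisfied
vegetarian: has lard — fails
gluten-free: satisfied
rice-free: satisfied
egg-free: satisfied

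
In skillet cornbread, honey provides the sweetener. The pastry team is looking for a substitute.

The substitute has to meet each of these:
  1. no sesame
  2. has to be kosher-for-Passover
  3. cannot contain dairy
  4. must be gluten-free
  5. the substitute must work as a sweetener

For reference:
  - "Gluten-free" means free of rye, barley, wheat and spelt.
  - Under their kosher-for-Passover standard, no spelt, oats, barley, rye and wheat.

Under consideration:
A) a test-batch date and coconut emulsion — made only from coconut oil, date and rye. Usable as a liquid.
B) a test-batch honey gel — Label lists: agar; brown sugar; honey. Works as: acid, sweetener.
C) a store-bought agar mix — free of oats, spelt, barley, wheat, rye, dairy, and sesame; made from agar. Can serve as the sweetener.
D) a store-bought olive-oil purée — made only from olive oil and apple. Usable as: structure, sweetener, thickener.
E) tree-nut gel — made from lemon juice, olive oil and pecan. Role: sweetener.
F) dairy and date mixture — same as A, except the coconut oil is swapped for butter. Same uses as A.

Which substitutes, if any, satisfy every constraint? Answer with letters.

A: not usable as a sweetener; has rye, so not gluten-free (and 1 more) — reject
B: works as a sweetener, gluten-free, no sesame — valid
C: works as a sweetener, kosher-for-Passover, gluten-free — keep
D: only olive oil and apple; none excluded — valid
E: works as a sweetener, no sesame, gluten-free — valid
F: not usable as a sweetener; has rye, so not gluten-free (and 2 more) — no

B, C, D, E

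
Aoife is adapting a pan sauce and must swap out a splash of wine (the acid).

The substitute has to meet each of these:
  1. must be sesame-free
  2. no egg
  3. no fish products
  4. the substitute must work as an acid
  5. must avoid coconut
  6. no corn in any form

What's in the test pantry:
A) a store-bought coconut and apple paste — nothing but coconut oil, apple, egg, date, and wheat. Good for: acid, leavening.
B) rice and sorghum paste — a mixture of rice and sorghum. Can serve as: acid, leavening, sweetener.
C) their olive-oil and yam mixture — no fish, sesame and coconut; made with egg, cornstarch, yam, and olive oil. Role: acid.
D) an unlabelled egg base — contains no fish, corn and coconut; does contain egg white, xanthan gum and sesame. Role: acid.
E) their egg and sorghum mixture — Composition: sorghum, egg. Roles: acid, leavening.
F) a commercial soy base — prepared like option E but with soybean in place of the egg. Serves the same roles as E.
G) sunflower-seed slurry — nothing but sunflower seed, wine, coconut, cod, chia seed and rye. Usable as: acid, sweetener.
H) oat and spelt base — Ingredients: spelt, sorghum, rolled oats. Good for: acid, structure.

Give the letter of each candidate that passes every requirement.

B, F, H

A: has coconut oil, so not coconut-free; has egg, so not egg-free — no
B: no egg, no fish — valid
C: has cornstarch, so not corn-free; has egg, so not egg-free — out
D: has sesame, so not sesame-free; has egg white, so not egg-free — out
E: has egg, so not egg-free — out
F: only soybean and sorghum; none excluded — OK
G: has coconut, so not coconut-free; has cod, so not fish-free — no
H: works as an acid, no egg, no coconut — OK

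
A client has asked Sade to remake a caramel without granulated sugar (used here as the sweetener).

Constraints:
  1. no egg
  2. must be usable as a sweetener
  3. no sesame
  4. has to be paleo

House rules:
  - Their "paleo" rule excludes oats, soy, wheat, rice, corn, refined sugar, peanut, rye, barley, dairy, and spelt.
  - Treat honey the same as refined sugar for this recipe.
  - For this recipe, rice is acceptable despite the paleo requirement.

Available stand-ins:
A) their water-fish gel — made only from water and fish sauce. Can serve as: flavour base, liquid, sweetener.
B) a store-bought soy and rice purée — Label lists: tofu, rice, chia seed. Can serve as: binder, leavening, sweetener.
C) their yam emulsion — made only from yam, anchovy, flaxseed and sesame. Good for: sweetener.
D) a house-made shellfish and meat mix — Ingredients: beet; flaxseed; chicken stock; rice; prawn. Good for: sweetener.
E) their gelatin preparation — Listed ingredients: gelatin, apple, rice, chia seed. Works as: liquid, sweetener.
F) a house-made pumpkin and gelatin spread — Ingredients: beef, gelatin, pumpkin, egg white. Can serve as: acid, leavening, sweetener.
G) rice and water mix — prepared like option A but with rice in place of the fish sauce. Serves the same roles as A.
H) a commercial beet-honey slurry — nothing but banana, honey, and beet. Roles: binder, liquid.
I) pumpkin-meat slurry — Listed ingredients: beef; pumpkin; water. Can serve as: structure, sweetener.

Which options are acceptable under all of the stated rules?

A, D, E, G, I

A: no sesame, paleo — keep
B: has tofu, so not paleo — out
C: has sesame, so not sesame-free — reject
D: rice is permitted under the paleo carve-out; nothing else excluded — keep
E: rice is permitted under the paleo carve-out; nothing else excluded — OK
F: has egg white, so not egg-free — reject
G: rice is permitted under the paleo carve-out; nothing else excluded — keep
H: not usable as a sweetener; has honey, so not paleo — no
I: only beef, pumpkin, and water; none excluded — keep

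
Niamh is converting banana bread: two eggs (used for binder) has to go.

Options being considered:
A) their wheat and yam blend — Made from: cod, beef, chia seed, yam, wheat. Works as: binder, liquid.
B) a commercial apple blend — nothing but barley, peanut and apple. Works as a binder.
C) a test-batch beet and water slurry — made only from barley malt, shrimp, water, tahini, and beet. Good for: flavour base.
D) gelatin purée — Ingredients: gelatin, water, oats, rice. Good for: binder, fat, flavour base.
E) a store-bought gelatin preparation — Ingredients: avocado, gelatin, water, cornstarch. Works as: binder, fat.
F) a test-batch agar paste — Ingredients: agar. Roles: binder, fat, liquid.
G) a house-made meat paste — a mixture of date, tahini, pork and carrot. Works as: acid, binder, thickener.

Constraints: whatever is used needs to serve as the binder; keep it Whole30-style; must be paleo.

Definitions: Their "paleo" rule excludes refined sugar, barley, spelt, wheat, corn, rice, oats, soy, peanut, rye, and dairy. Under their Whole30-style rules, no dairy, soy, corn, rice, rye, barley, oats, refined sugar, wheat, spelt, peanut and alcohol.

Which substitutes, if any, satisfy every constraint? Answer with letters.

A: has wheat, so not paleo; has wheat, so not Whole30-style — reject
B: has barley, so not paleo; has barley, so not Whole30-style — no
C: not usable as a binder; has barley malt, so not paleo (and 1 more) — no
D: has oats, so not paleo; has oats, so not Whole30-style — reject
E: has cornstarch, so not paleo; has cornstarch, so not Whole30-style — reject
F: Whole30-style, paleo — OK
G: nothing on the exclusion list — keep

F, G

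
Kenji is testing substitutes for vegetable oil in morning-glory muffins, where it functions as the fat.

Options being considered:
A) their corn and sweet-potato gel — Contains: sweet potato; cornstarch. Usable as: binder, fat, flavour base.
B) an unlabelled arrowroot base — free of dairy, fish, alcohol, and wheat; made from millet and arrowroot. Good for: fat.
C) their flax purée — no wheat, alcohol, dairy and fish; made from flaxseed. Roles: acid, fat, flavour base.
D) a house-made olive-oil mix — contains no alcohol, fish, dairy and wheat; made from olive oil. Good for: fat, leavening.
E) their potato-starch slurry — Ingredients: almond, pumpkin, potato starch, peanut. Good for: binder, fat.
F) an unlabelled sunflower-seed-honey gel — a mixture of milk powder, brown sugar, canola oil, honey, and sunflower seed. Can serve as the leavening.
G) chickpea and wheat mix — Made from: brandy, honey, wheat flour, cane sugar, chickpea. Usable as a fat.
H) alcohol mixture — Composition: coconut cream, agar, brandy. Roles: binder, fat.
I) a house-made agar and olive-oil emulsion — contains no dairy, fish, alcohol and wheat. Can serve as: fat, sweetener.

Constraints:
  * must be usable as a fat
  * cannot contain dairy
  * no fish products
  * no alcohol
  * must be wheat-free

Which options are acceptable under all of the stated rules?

A: only cornstarch and sweet potato; none excluded — keep
B: nothing on the exclusion list — valid
C: nothing on the exclusion list — valid
D: no dairy, no alcohol — OK
E: every rule checks out — valid
F: not usable as a fat; has milk powder, so not dairy-free — reject
G: has wheat flour, so not wheat-free; has brandy, so not alcohol-free — reject
H: has brandy, so not alcohol-free — no
I: works as a fat, no fish, no alcohol — OK

A, B, C, D, E, I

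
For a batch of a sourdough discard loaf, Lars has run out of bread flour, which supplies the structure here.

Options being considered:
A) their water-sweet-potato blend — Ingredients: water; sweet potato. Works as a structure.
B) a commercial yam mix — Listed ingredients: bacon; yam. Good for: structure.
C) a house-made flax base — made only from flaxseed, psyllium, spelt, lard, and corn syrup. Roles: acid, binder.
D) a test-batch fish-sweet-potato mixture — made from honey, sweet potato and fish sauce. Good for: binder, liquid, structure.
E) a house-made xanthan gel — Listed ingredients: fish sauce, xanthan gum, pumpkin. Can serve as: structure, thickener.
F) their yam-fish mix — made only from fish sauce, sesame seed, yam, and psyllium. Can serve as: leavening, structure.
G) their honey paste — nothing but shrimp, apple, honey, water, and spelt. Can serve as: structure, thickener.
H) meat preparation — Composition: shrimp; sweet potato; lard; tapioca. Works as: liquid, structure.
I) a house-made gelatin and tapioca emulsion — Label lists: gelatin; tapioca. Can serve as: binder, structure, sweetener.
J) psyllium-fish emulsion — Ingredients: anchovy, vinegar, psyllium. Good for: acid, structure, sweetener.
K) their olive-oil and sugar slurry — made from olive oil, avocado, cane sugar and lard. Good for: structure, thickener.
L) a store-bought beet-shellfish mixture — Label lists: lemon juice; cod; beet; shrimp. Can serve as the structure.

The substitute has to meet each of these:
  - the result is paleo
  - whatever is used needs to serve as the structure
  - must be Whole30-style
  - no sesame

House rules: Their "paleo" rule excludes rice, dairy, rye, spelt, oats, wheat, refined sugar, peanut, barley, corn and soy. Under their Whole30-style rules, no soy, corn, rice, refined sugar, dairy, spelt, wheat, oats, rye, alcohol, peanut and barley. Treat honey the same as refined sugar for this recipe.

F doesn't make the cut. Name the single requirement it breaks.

sesame-free

usable as a structure: satisfied
paleo: satisfied
Whole30-style: satisfied
sesame-free: has sesame seed — fails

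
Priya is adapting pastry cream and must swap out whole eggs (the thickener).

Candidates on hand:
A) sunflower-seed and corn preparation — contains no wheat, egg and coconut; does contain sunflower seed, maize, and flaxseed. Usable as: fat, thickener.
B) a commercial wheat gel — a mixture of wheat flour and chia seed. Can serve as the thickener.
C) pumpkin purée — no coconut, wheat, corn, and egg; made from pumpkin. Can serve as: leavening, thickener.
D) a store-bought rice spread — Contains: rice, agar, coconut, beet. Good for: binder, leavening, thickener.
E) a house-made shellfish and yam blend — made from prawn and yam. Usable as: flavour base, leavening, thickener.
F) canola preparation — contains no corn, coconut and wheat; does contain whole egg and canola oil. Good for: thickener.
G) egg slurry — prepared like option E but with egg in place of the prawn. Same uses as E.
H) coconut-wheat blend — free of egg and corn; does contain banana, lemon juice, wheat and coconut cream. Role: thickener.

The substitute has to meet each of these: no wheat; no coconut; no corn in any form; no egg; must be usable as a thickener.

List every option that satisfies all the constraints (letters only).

A: has maize, so not corn-free — reject
B: has wheat flour, so not wheat-free — reject
C: works as a thickener, no wheat, no egg — OK
D: has coconut, so not coconut-free — no
E: works as a thickener, no coconut, no corn — OK
F: has whole egg, so not egg-free — no
G: has egg, so not egg-free — no
H: has wheat, so not wheat-free; has coconut cream, so not coconut-free — out

C, E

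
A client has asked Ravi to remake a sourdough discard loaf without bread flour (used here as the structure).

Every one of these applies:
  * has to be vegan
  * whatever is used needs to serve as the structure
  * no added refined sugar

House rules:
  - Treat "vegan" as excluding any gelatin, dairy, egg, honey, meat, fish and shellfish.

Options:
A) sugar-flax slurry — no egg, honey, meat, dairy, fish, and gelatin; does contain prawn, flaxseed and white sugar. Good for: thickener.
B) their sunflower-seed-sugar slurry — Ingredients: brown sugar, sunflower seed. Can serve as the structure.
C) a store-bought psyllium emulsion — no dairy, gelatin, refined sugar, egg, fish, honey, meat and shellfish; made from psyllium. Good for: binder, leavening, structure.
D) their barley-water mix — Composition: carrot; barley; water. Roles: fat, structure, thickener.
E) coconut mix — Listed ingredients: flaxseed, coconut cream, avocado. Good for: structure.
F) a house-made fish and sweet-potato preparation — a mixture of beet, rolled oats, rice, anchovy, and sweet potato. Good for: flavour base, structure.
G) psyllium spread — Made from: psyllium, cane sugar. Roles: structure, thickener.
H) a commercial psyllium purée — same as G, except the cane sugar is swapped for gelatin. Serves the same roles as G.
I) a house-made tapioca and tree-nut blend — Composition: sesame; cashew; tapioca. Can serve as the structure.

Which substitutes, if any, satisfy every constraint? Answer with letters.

C, D, E, I

A: not usable as a structure; has prawn, so not vegan (and 1 more) — out
B: has brown sugar, so not no-added-sugar — reject
C: works as a structure, vegan, no refined sugar — valid
D: works as a structure, vegan, no refined sugar — valid
E: every rule checks out — valid
F: has anchovy, so not vegan — out
G: has cane sugar, so not no-added-sugar — no
H: has gelatin, so not vegan — out
I: no refined sugar, vegan — OK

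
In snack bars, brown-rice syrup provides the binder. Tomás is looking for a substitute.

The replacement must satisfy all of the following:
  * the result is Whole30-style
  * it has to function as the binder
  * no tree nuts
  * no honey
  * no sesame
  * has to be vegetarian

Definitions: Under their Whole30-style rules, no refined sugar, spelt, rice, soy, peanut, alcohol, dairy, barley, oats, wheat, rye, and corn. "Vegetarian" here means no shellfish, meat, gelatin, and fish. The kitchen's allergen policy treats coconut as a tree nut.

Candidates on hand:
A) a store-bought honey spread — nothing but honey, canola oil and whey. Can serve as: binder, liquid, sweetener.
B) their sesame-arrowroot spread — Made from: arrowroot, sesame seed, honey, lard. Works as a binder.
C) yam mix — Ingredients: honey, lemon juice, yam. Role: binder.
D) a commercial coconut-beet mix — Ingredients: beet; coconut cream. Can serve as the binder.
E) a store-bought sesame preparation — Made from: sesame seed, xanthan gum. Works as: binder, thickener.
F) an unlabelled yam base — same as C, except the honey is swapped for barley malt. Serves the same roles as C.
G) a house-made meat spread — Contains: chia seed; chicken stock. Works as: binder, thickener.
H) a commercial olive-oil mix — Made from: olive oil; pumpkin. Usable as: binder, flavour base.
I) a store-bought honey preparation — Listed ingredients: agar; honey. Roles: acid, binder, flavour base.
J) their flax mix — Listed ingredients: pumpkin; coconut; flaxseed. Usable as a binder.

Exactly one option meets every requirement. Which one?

H

A: has whey, so not Whole30-style; has honey, so not honey-free — out
B: has lard, so not vegetarian; has honey, so not honey-free (and 1 more) — reject
C: has honey, so not honey-free — out
D: has coconut cream, so not tree-nut-free — no
E: has sesame seed, so not sesame-free — out
F: has barley malt, so not Whole30-style — no
G: has chicken stock, so not vegetarian — reject
H: no sesame, vegetarian — valid
I: has honey, so not honey-free — out
J: has coconut, so not tree-nut-free — no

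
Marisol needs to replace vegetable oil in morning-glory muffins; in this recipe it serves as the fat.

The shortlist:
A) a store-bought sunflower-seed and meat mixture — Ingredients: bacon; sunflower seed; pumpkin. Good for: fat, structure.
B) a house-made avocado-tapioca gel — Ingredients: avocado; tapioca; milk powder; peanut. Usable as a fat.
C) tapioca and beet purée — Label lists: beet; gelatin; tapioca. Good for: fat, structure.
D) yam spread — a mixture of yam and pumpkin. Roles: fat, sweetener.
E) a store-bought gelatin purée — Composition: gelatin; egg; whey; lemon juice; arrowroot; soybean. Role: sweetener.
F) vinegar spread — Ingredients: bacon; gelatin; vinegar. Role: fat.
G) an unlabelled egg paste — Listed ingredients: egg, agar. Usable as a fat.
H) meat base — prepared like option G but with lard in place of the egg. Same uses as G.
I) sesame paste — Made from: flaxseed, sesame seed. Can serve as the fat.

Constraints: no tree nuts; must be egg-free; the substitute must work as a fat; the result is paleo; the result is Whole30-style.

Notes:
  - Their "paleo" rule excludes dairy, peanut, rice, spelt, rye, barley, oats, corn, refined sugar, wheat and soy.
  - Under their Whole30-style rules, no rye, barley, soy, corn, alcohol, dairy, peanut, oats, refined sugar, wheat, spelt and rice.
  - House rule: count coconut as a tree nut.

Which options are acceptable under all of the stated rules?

A: nothing on the exclusion list — OK
B: has milk powder, so not paleo; has milk powder, so not Whole30-style — reject
C: tree-nut-free, paleo — OK
D: works as a fat, paleo, tree-nut-free — OK
E: not usable as a fat; has whey, so not paleo (and 2 more) — out
F: nothing on the exclusion list — keep
G: has egg, so not egg-free — out
H: only lard and agar; none excluded — valid
I: works as a fat, no egg, Whole30-style — keep

A, C, D, F, H, I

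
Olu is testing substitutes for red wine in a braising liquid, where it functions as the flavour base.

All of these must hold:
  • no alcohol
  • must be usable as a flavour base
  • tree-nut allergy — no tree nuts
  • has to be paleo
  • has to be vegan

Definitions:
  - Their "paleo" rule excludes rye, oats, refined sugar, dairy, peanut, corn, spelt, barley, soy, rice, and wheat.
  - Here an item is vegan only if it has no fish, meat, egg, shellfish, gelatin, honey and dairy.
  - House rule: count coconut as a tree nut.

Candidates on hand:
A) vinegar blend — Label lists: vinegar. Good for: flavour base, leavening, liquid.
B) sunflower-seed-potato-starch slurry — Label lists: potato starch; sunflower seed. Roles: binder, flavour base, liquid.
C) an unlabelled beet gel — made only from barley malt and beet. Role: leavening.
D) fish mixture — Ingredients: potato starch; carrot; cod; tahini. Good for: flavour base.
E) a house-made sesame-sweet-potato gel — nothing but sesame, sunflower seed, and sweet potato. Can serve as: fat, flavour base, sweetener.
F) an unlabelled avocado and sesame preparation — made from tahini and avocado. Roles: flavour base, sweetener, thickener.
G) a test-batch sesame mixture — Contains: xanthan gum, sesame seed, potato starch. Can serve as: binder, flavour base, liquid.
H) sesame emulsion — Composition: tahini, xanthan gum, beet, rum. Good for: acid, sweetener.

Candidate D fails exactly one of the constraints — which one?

usable as a flavour base: satisfied
paleo: satisfied
vegan: has cod — fails
alcohol-free: satisfied
tree-nut-free: satisfied

vegan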